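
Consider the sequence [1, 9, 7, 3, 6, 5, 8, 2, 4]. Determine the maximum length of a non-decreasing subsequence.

4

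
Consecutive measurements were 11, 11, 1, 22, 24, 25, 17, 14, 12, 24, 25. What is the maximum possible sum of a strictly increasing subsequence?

Let S[i] be the best sum of a strictly increasing subsequence ending at i:
i:      1  2  3  4  5  6  7  8  9 10 11
a[i]:  11 11  1 22 24 25 17 14 12 24 25
S:     11 11  1 33 57 82 28 25 23 57 82
Maximum is 82 (e.g. 11 + 22 + 24 + 25).

82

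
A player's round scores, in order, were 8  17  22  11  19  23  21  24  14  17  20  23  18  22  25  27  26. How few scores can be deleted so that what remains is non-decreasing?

9

Fewest deletions = n − (longest non-decreasing subsequence).
i:      1  2  3  4  5  6  7  8  9 10 11 12 13 14 15 16 17
a[i]:   8 17 22 11 19 23 21 24 14 17 20 23 18 22 25 27 26
dp:     1  2  3  2  3  4  4  5  3  4  5  6  5  6  7  8  8
max dp = 8, so deletions = 17 − 8 = 9.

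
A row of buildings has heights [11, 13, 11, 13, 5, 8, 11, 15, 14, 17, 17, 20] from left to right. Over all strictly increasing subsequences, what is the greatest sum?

Let S[i] be the best sum of a strictly increasing subsequence ending at i:
i:      1  2  3  4  5  6  7  8  9 10 11 12
a[i]:  11 13 11 13  5  8 11 15 14 17 17 20
S:     11 24 11 24  5 13 24 39 38 56 56 76
Maximum is 76 (e.g. 5 + 8 + 11 + 15 + 17 + 20).

76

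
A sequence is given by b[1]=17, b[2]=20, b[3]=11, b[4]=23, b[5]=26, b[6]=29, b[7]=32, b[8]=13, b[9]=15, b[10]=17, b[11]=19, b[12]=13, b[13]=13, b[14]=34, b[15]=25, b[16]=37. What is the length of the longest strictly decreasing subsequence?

3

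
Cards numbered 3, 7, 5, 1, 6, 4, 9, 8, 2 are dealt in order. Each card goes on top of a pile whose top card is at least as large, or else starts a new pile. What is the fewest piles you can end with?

4

Place each on the leftmost legal pile:
3 → new pile 1 (tops now [3])
7 → new pile 2 (tops now [3, 7])
5 → pile 2 (tops now [3, 5])
1 → pile 1 (tops now [1, 5])
6 → new pile 3 (tops now [1, 5, 6])
4 → pile 2 (tops now [1, 4, 6])
9 → new pile 4 (tops now [1, 4, 6, 9])
8 → pile 4 (tops now [1, 4, 6, 8])
2 → pile 2 (tops now [1, 2, 6, 8])
Four piles.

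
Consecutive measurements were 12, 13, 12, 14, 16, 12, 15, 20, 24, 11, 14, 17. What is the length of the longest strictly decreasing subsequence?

3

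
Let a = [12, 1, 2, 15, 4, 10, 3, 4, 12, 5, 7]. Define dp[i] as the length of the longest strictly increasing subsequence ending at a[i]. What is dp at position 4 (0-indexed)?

dp[i] = 1 + max{dp[j] : j<i, a[j]<a[i]} (or 1 if no such j):
i:      0  1  2  3  4  5  6  7  8  9 10
a[i]:  12  1  2 15  4 10  3  4 12  5  7
dp:     1  1  2  3  3  4  3  4  5  5  6
At index 4 the value is 3.

3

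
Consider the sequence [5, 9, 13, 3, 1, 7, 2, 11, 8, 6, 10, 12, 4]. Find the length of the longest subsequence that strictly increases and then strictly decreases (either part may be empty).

7

inc[i] = longest strictly increasing subsequence ending at i; dec[i] = longest strictly decreasing subsequence starting at i:
i:      1  2  3  4  5  6  7  8  9 10 11 12 13
a[i]:   5  9 13  3  1  7  2 11  8  6 10 12  4
inc:    1  2  3  1  1  2  2  3  3  3  4  5  3
dec:    3  4  5  2  1  3  1  4  3  2  2  2  1
Best peak at i=3 (value 13): inc=3, dec=5, length 3+5−1 = 7.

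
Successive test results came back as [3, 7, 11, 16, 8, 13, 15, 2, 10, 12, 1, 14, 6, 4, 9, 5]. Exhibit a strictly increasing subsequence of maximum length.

3, 7, 8, 10, 12, 14

Patience tails give the LIS length; then backtrack through the dp parents:
3 → extends → [3]
7 → extends → [3, 7]
11 → extends → [3, 7, 11]
16 → extends → [3, 7, 11, 16]
8 → replaces 11 → [3, 7, 8, 16]
13 → replaces 16 → [3, 7, 8, 13]
15 → extends → [3, 7, 8, 13, 15]
2 → replaces 3 → [2, 7, 8, 13, 15]
10 → replaces 13 → [2, 7, 8, 10, 15]
12 → replaces 15 → [2, 7, 8, 10, 12]
1 → replaces 2 → [1, 7, 8, 10, 12]
14 → extends → [1, 7, 8, 10, 12, 14]
6 → replaces 7 → [1, 6, 8, 10, 12, 14]
4 → replaces 6 → [1, 4, 8, 10, 12, 14]
9 → replaces 10 → [1, 4, 8, 9, 12, 14]
5 → replaces 8 → [1, 4, 5, 9, 12, 14]
Length 6; one witness is 3, 7, 8, 10, 12, 14.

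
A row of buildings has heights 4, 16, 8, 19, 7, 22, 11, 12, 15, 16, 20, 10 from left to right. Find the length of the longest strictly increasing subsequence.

7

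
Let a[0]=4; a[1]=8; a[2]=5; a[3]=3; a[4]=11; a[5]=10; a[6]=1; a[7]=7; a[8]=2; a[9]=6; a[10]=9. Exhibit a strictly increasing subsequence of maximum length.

4, 5, 7, 9

Patience tails give the LIS length; then backtrack through the dp parents:
4 → extends → [4]
8 → extends → [4, 8]
5 → replaces 8 → [4, 5]
3 → replaces 4 → [3, 5]
11 → extends → [3, 5, 11]
10 → replaces 11 → [3, 5, 10]
1 → replaces 3 → [1, 5, 10]
7 → replaces 10 → [1, 5, 7]
2 → replaces 5 → [1, 2, 7]
6 → replaces 7 → [1, 2, 6]
9 → extends → [1, 2, 6, 9]
Length 4; one witness is 4, 5, 7, 9.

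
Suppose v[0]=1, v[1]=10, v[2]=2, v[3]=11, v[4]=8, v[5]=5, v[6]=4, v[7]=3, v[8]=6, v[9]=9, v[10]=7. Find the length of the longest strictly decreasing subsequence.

Negate each value so 'decreasing' becomes 'increasing', then run patience tails on the negated sequence:
-1 → extends → [-1]
-10 → replaces -1 → [-10]
-2 → extends → [-10, -2]
-11 → replaces -10 → [-11, -2]
-8 → replaces -2 → [-11, -8]
-5 → extends → [-11, -8, -5]
-4 → extends → [-11, -8, -5, -4]
-3 → extends → [-11, -8, -5, -4, -3]
-6 → replaces -5 → [-11, -8, -6, -4, -3]
-9 → replaces -8 → [-11, -9, -6, -4, -3]
-7 → replaces -6 → [-11, -9, -7, -4, -3]
Five tails, so the longest strictly decreasing subsequence of the original has length 5.

5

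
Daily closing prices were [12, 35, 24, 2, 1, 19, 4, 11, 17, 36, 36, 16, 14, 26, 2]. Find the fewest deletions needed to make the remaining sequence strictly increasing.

Fewest deletions = n − (longest strictly increasing subsequence).
Patience tails:
12 → extends → [12]
35 → extends → [12, 35]
24 → replaces 35 → [12, 24]
2 → replaces 12 → [2, 24]
1 → replaces 2 → [1, 24]
19 → replaces 24 → [1, 19]
4 → replaces 19 → [1, 4]
11 → extends → [1, 4, 11]
17 → extends → [1, 4, 11, 17]
36 → extends → [1, 4, 11, 17, 36]
36 → already a tail → [1, 4, 11, 17, 36]
16 → replaces 17 → [1, 4, 11, 16, 36]
14 → replaces 16 → [1, 4, 11, 14, 36]
26 → replaces 36 → [1, 4, 11, 14, 26]
2 → replaces 4 → [1, 2, 11, 14, 26]
Longest strictly increasing subsequence has length 5, so deletions = 15 − 5 = 10.

10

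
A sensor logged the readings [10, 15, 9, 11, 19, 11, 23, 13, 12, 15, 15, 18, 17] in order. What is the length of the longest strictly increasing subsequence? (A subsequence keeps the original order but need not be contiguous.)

Track the smallest tail for each achievable length (strict):
10 → extends → [10]
15 → extends → [10, 15]
9 → replaces 10 → [9, 15]
11 → replaces 15 → [9, 11]
19 → extends → [9, 11, 19]
11 → already a tail → [9, 11, 19]
23 → extends → [9, 11, 19, 23]
13 → replaces 19 → [9, 11, 13, 23]
12 → replaces 13 → [9, 11, 12, 23]
15 → replaces 23 → [9, 11, 12, 15]
15 → already a tail → [9, 11, 12, 15]
18 → extends → [9, 11, 12, 15, 18]
17 → replaces 18 → [9, 11, 12, 15, 17]
Five tails, so the longest strictly increasing subsequence has length 5 (e.g. 10, 11, 13, 15, 18).

5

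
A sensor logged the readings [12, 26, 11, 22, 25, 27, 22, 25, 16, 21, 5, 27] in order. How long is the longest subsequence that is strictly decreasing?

5

Negate each value so 'decreasing' becomes 'increasing', then run patience tails on the negated sequence:
-12 → extends → [-12]
-26 → replaces -12 → [-26]
-11 → extends → [-26, -11]
-22 → replaces -11 → [-26, -22]
-25 → replaces -22 → [-26, -25]
-27 → replaces -26 → [-27, -25]
-22 → extends → [-27, -25, -22]
-25 → already a tail → [-27, -25, -22]
-16 → extends → [-27, -25, -22, -16]
-21 → replaces -16 → [-27, -25, -22, -21]
-5 → extends → [-27, -25, -22, -21, -5]
-27 → already a tail → [-27, -25, -22, -21, -5]
Five tails, so the longest strictly decreasing subsequence of the original has length 5.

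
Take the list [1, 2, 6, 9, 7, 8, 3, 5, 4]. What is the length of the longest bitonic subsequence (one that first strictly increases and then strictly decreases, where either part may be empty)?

inc[i] = longest strictly increasing subsequence ending at i; dec[i] = longest strictly decreasing subsequence starting at i:
i:     1 2 3 4 5 6 7 8 9
a[i]:  1 2 6 9 7 8 3 5 4
inc:   1 2 3 4 4 5 3 4 4
dec:   1 1 3 4 3 3 1 2 1
Best peak at i=4 (value 9): inc=4, dec=4, length 4+4−1 = 7.

7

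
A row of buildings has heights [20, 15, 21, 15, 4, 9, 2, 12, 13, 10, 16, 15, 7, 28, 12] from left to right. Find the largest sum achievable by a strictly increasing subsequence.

Let S[i] be the best sum of a strictly increasing subsequence ending at i:
i:      1  2  3  4  5  6  7  8  9 10 11 12 13 14 15
a[i]:  20 15 21 15  4  9  2 12 13 10 16 15  7 28 12
S:     20 15 41 15  4 13  2 25 38 23 54 53 11 82 35
Maximum is 82 (e.g. 4 + 9 + 12 + 13 + 16 + 28).

82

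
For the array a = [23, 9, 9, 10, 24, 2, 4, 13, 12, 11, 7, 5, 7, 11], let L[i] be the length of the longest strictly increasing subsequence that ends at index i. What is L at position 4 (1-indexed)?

dp[i] = 1 + max{dp[j] : j<i, a[j]<a[i]} (or 1 if no such j):
i:      1  2  3  4  5  6  7  8  9 10 11 12 13 14
a[i]:  23  9  9 10 24  2  4 13 12 11  7  5  7 11
dp:     1  1  1  2  3  1  2  3  3  3  3  3  4  5
At index 4 the value is 2.

2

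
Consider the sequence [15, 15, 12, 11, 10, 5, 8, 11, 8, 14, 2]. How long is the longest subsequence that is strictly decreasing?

6

Negate each value so 'decreasing' becomes 'increasing', then run patience tails on the negated sequence:
-15 → extends → [-15]
-15 → already a tail → [-15]
-12 → extends → [-15, -12]
-11 → extends → [-15, -12, -11]
-10 → extends → [-15, -12, -11, -10]
-5 → extends → [-15, -12, -11, -10, -5]
-8 → replaces -5 → [-15, -12, -11, -10, -8]
-11 → already a tail → [-15, -12, -11, -10, -8]
-8 → already a tail → [-15, -12, -11, -10, -8]
-14 → replaces -12 → [-15, -14, -11, -10, -8]
-2 → extends → [-15, -14, -11, -10, -8, -2]
Six tails, so the longest strictly decreasing subsequence of the original has length 6.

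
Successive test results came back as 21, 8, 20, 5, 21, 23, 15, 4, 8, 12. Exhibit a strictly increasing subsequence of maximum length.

8, 20, 21, 23

Patience tails give the LIS length; then backtrack through the dp parents:
21 → extends → [21]
8 → replaces 21 → [8]
20 → extends → [8, 20]
5 → replaces 8 → [5, 20]
21 → extends → [5, 20, 21]
23 → extends → [5, 20, 21, 23]
15 → replaces 20 → [5, 15, 21, 23]
4 → replaces 5 → [4, 15, 21, 23]
8 → replaces 15 → [4, 8, 21, 23]
12 → replaces 21 → [4, 8, 12, 23]
Length 4; one witness is 8, 20, 21, 23.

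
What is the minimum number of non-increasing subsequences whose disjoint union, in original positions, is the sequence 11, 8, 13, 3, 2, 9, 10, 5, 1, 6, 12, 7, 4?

4

Place each on the leftmost legal pile:
11 → new pile 1 (tops now [11])
8 → pile 1 (tops now [8])
13 → new pile 2 (tops now [8, 13])
3 → pile 1 (tops now [3, 13])
2 → pile 1 (tops now [2, 13])
9 → pile 2 (tops now [2, 9])
10 → new pile 3 (tops now [2, 9, 10])
5 → pile 2 (tops now [2, 5, 10])
1 → pile 1 (tops now [1, 5, 10])
6 → pile 3 (tops now [1, 5, 6])
12 → new pile 4 (tops now [1, 5, 6, 12])
7 → pile 4 (tops now [1, 5, 6, 7])
4 → pile 2 (tops now [1, 4, 6, 7])
Four piles.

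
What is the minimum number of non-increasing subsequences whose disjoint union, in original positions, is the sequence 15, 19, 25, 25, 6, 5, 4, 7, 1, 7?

3

Place each on the leftmost legal pile:
15 → new pile 1 (tops now [15])
19 → new pile 2 (tops now [15, 19])
25 → new pile 3 (tops now [15, 19, 25])
25 → pile 3 (tops now [15, 19, 25])
6 → pile 1 (tops now [6, 19, 25])
5 → pile 1 (tops now [5, 19, 25])
4 → pile 1 (tops now [4, 19, 25])
7 → pile 2 (tops now [4, 7, 25])
1 → pile 1 (tops now [1, 7, 25])
7 → pile 2 (tops now [1, 7, 25])
Three piles.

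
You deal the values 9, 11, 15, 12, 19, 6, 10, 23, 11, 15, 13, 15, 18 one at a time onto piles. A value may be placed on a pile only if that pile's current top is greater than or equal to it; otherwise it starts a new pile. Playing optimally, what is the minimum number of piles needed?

6

Place each on the leftmost legal pile:
9 → new pile 1 (tops now [9])
11 → new pile 2 (tops now [9, 11])
15 → new pile 3 (tops now [9, 11, 15])
12 → pile 3 (tops now [9, 11, 12])
19 → new pile 4 (tops now [9, 11, 12, 19])
6 → pile 1 (tops now [6, 11, 12, 19])
10 → pile 2 (tops now [6, 10, 12, 19])
23 → new pile 5 (tops now [6, 10, 12, 19, 23])
11 → pile 3 (tops now [6, 10, 11, 19, 23])
15 → pile 4 (tops now [6, 10, 11, 15, 23])
13 → pile 4 (tops now [6, 10, 11, 13, 23])
15 → pile 5 (tops now [6, 10, 11, 13, 15])
18 → new pile 6 (tops now [6, 10, 11, 13, 15, 18])
Six piles.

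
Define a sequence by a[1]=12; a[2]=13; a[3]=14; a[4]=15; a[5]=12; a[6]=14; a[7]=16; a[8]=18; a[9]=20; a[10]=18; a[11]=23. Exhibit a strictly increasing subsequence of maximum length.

Patience tails give the LIS length; then backtrack through the dp parents:
12 → extends → [12]
13 → extends → [12, 13]
14 → extends → [12, 13, 14]
15 → extends → [12, 13, 14, 15]
12 → already a tail → [12, 13, 14, 15]
14 → already a tail → [12, 13, 14, 15]
16 → extends → [12, 13, 14, 15, 16]
18 → extends → [12, 13, 14, 15, 16, 18]
20 → extends → [12, 13, 14, 15, 16, 18, 20]
18 → already a tail → [12, 13, 14, 15, 16, 18, 20]
23 → extends → [12, 13, 14, 15, 16, 18, 20, 23]
Length 8; one witness is 12, 13, 14, 15, 16, 18, 20, 23.

12, 13, 14, 15, 16, 18, 20, 23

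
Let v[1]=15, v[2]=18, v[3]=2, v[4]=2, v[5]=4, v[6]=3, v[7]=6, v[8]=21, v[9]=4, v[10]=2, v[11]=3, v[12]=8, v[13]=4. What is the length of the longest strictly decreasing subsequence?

4

Let dp[i] be the longest strictly decreasing subsequence ending at i:
i:      1  2  3  4  5  6  7  8  9 10 11 12 13
v[i]:  15 18  2  2  4  3  6 21  4  2  3  8  4
dp:     1  1  2  2  2  3  2  1  3  4  4  2  3
Maximum is 4.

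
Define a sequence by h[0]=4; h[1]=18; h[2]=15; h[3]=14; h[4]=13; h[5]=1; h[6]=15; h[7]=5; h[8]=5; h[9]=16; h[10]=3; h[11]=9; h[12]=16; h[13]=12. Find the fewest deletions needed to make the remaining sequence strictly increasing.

Fewest deletions = n − (longest strictly increasing subsequence).
i:      0  1  2  3  4  5  6  7  8  9 10 11 12 13
h[i]:   4 18 15 14 13  1 15  5  5 16  3  9 16 12
dp:     1  2  2  2  2  1  3  2  2  4  2  3  4  4
max dp = 4, so deletions = 14 − 4 = 10.

10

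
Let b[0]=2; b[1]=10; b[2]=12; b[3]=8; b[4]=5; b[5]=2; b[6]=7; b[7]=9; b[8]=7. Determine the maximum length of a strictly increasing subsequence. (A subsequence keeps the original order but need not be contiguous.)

4

Track the smallest tail for each achievable length (strict):
2 → extends → [2]
10 → extends → [2, 10]
12 → extends → [2, 10, 12]
8 → replaces 10 → [2, 8, 12]
5 → replaces 8 → [2, 5, 12]
2 → already a tail → [2, 5, 12]
7 → replaces 12 → [2, 5, 7]
9 → extends → [2, 5, 7, 9]
7 → already a tail → [2, 5, 7, 9]
Four tails, so the longest strictly increasing subsequence has length 4 (e.g. 2, 5, 7, 9).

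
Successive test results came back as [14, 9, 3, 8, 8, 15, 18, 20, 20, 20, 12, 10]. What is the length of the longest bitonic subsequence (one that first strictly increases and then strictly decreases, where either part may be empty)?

inc[i] = longest strictly increasing subsequence ending at i; dec[i] = longest strictly decreasing subsequence starting at i:
i:      1  2  3  4  5  6  7  8  9 10 11 12
a[i]:  14  9  3  8  8 15 18 20 20 20 12 10
inc:    1  1  1  2  2  3  4  5  5  5  3  3
dec:    3  2  1  1  1  3  3  3  3  3  2  1
Best peak at i=8 (value 20): inc=5, dec=3, length 5+3−1 = 7.

7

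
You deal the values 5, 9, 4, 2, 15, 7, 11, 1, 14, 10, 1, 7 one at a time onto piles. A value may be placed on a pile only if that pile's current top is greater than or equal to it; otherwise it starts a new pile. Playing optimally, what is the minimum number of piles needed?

The minimum number of non-increasing subsequences covering a sequence equals the length of its longest strictly increasing subsequence.
LIS length is 4 (e.g. 5, 9, 11, 14), so 4 piles are needed.

4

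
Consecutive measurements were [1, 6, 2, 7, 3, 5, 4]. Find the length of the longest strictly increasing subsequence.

Let dp[i] be the length of the longest such subsequence ending at index i:
i:     1 2 3 4 5 6 7
a[i]:  1 6 2 7 3 5 4
dp:    1 2 2 3 3 4 4
Maximum dp value is 4.

4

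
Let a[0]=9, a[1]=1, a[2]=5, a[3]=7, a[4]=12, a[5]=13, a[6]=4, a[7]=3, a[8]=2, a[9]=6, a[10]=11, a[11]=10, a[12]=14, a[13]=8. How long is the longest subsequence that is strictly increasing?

6

Track the smallest tail for each achievable length (strict):
9 → extends → [9]
1 → replaces 9 → [1]
5 → extends → [1, 5]
7 → extends → [1, 5, 7]
12 → extends → [1, 5, 7, 12]
13 → extends → [1, 5, 7, 12, 13]
4 → replaces 5 → [1, 4, 7, 12, 13]
3 → replaces 4 → [1, 3, 7, 12, 13]
2 → replaces 3 → [1, 2, 7, 12, 13]
6 → replaces 7 → [1, 2, 6, 12, 13]
11 → replaces 12 → [1, 2, 6, 11, 13]
10 → replaces 11 → [1, 2, 6, 10, 13]
14 → extends → [1, 2, 6, 10, 13, 14]
8 → replaces 10 → [1, 2, 6, 8, 13, 14]
Six tails, so the longest strictly increasing subsequence has length 6 (e.g. 1, 5, 7, 12, 13, 14).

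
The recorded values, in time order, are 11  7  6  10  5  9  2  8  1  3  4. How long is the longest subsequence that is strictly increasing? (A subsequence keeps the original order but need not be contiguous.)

3

Let dp[i] be the length of the longest such subsequence ending at index i:
i:      1  2  3  4  5  6  7  8  9 10 11
a[i]:  11  7  6 10  5  9  2  8  1  3  4
dp:     1  1  1  2  1  2  1  2  1  2  3
Maximum dp value is 3.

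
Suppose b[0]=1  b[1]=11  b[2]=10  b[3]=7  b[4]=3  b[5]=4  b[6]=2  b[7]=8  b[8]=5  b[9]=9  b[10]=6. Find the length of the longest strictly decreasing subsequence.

5

Negate each value so 'decreasing' becomes 'increasing', then run patience tails on the negated sequence:
-1 → extends → [-1]
-11 → replaces -1 → [-11]
-10 → extends → [-11, -10]
-7 → extends → [-11, -10, -7]
-3 → extends → [-11, -10, -7, -3]
-4 → replaces -3 → [-11, -10, -7, -4]
-2 → extends → [-11, -10, -7, -4, -2]
-8 → replaces -7 → [-11, -10, -8, -4, -2]
-5 → replaces -4 → [-11, -10, -8, -5, -2]
-9 → replaces -8 → [-11, -10, -9, -5, -2]
-6 → replaces -5 → [-11, -10, -9, -6, -2]
Five tails, so the longest strictly decreasing subsequence of the original has length 5.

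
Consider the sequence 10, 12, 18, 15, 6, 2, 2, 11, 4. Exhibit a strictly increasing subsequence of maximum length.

10, 12, 18

Patience tails give the LIS length; then backtrack through the dp parents:
10 → extends → [10]
12 → extends → [10, 12]
18 → extends → [10, 12, 18]
15 → replaces 18 → [10, 12, 15]
6 → replaces 10 → [6, 12, 15]
2 → replaces 6 → [2, 12, 15]
2 → already a tail → [2, 12, 15]
11 → replaces 12 → [2, 11, 15]
4 → replaces 11 → [2, 4, 15]
Length 3; one witness is 10, 12, 18.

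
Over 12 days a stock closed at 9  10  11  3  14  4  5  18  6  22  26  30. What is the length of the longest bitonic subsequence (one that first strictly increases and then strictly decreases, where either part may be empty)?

inc[i] = longest strictly increasing subsequence ending at i; dec[i] = longest strictly decreasing subsequence starting at i:
i:      1  2  3  4  5  6  7  8  9 10 11 12
a[i]:   9 10 11  3 14  4  5 18  6 22 26 30
inc:    1  2  3  1  4  2  3  5  4  6  7  8
dec:    2  2  2  1  2  1  1  2  1  1  1  1
Best peak at i=12 (value 30): inc=8, dec=1, length 8+1−1 = 8.

8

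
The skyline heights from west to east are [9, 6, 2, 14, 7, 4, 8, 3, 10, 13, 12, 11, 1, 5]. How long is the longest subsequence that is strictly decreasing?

Let dp[i] be the longest strictly decreasing subsequence ending at i:
i:      1  2  3  4  5  6  7  8  9 10 11 12 13 14
a[i]:   9  6  2 14  7  4  8  3 10 13 12 11  1  5
dp:     1  2  3  1  2  3  2  4  2  2  3  4  5  5
Maximum is 5.

5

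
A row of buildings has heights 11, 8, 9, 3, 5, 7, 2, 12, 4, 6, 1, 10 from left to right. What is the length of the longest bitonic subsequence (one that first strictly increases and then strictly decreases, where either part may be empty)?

inc[i] = longest strictly increasing subsequence ending at i; dec[i] = longest strictly decreasing subsequence starting at i:
i:      1  2  3  4  5  6  7  8  9 10 11 12
a[i]:  11  8  9  3  5  7  2 12  4  6  1 10
inc:    1  1  2  1  2  3  1  4  2  3  1  4
dec:    5  4  4  3  3  3  2  3  2  2  1  1
Best peak at i=8 (value 12): inc=4, dec=3, length 4+3−1 = 6.

6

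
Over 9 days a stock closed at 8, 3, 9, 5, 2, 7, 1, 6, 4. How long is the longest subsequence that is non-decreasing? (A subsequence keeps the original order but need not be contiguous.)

3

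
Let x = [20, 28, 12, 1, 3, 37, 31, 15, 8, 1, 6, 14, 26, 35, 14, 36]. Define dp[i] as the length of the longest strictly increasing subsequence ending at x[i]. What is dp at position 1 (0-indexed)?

2

dp[i] = 1 + max{dp[j] : j<i, x[j]<x[i]} (or 1 if no such j):
i:      0  1  2  3  4  5  6  7  8  9 10 11 12 13 14 15
x[i]:  20 28 12  1  3 37 31 15  8  1  6 14 26 35 14 36
dp:     1  2  1  1  2  3  3  3  3  1  3  4  5  6  4  7
At index 1 the value is 2.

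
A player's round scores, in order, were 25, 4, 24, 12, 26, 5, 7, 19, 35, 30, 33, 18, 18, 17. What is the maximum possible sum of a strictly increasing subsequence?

Let S[i] be the best sum of a strictly increasing subsequence ending at i:
i:       1   2   3   4   5   6   7   8   9  10  11  12  13  14
a[i]:   25   4  24  12  26   5   7  19  35  30  33  18  18  17
S:      25   4  28  16  54   9  16  35  89  84 117  34  34  33
Maximum is 117 (e.g. 4 + 24 + 26 + 30 + 33).

117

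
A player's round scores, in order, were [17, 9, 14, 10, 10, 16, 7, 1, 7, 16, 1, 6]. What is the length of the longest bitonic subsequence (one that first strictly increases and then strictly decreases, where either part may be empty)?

5

inc[i] = longest strictly increasing subsequence ending at i; dec[i] = longest strictly decreasing subsequence starting at i:
i:      1  2  3  4  5  6  7  8  9 10 11 12
a[i]:  17  9 14 10 10 16  7  1  7 16  1  6
inc:    1  1  2  2  2  3  1  1  2  3  1  2
dec:    5  3  4  3  3  3  2  1  2  2  1  1
Best peak at i=1 (value 17): inc=1, dec=5, length 1+5−1 = 5.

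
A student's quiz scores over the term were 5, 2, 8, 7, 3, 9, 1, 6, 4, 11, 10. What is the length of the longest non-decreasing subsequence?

4

Let dp[i] be the length of the longest such subsequence ending at index i:
i:      1  2  3  4  5  6  7  8  9 10 11
a[i]:   5  2  8  7  3  9  1  6  4 11 10
dp:     1  1  2  2  2  3  1  3  3  4  4
Maximum dp value is 4.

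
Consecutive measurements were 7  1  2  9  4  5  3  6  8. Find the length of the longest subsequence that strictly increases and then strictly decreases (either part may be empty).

inc[i] = longest strictly increasing subsequence ending at i; dec[i] = longest strictly decreasing subsequence starting at i:
i:     1 2 3 4 5 6 7 8 9
a[i]:  7 1 2 9 4 5 3 6 8
inc:   1 1 2 3 3 4 3 5 6
dec:   3 1 1 3 2 2 1 1 1
Best peak at i=9 (value 8): inc=6, dec=1, length 6+1−1 = 6.

6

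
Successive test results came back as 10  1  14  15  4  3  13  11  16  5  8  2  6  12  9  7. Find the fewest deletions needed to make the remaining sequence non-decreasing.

11

Fewest deletions = n − (longest non-decreasing subsequence).
i:      1  2  3  4  5  6  7  8  9 10 11 12 13 14 15 16
a[i]:  10  1 14 15  4  3 13 11 16  5  8  2  6 12  9  7
dp:     1  1  2  3  2  2  3  3  4  3  4  2  4  5  5  5
max dp = 5, so deletions = 16 − 5 = 11.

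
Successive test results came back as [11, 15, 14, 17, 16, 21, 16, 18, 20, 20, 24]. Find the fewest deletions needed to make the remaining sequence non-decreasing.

3

Fewest deletions = n − (longest non-decreasing subsequence).
Patience tails:
11 → extends → [11]
15 → extends → [11, 15]
14 → replaces 15 → [11, 14]
17 → extends → [11, 14, 17]
16 → replaces 17 → [11, 14, 16]
21 → extends → [11, 14, 16, 21]
16 → replaces 21 → [11, 14, 16, 16]
18 → extends → [11, 14, 16, 16, 18]
20 → extends → [11, 14, 16, 16, 18, 20]
20 → extends → [11, 14, 16, 16, 18, 20, 20]
24 → extends → [11, 14, 16, 16, 18, 20, 20, 24]
Longest non-decreasing subsequence has length 8, so deletions = 11 − 8 = 3.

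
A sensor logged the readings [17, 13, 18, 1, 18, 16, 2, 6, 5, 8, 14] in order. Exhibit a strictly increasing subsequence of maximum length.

Patience tails give the LIS length; then backtrack through the dp parents:
17 → extends → [17]
13 → replaces 17 → [13]
18 → extends → [13, 18]
1 → replaces 13 → [1, 18]
18 → already a tail → [1, 18]
16 → replaces 18 → [1, 16]
2 → replaces 16 → [1, 2]
6 → extends → [1, 2, 6]
5 → replaces 6 → [1, 2, 5]
8 → extends → [1, 2, 5, 8]
14 → extends → [1, 2, 5, 8, 14]
Length 5; one witness is 1, 2, 6, 8, 14.

1, 2, 6, 8, 14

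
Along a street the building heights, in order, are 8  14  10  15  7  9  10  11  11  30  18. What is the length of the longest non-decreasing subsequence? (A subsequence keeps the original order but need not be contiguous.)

6

Track the smallest tail for each achievable length (allowing ties):
8 → extends → [8]
14 → extends → [8, 14]
10 → replaces 14 → [8, 10]
15 → extends → [8, 10, 15]
7 → replaces 8 → [7, 10, 15]
9 → replaces 10 → [7, 9, 15]
10 → replaces 15 → [7, 9, 10]
11 → extends → [7, 9, 10, 11]
11 → extends → [7, 9, 10, 11, 11]
30 → extends → [7, 9, 10, 11, 11, 30]
18 → replaces 30 → [7, 9, 10, 11, 11, 18]
Six tails, so the longest non-decreasing subsequence has length 6 (e.g. 8, 10, 10, 11, 11, 30).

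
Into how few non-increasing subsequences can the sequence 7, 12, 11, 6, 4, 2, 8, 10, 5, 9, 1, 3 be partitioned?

3

Place each on the leftmost legal pile:
7 → new pile 1 (tops now [7])
12 → new pile 2 (tops now [7, 12])
11 → pile 2 (tops now [7, 11])
6 → pile 1 (tops now [6, 11])
4 → pile 1 (tops now [4, 11])
2 → pile 1 (tops now [2, 11])
8 → pile 2 (tops now [2, 8])
10 → new pile 3 (tops now [2, 8, 10])
5 → pile 2 (tops now [2, 5, 10])
9 → pile 3 (tops now [2, 5, 9])
1 → pile 1 (tops now [1, 5, 9])
3 → pile 2 (tops now [1, 3, 9])
Three piles.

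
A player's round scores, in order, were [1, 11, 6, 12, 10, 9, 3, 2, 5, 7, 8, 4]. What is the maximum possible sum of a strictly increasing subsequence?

Let S[i] be the best sum of a strictly increasing subsequence ending at i:
i:      1  2  3  4  5  6  7  8  9 10 11 12
a[i]:   1 11  6 12 10  9  3  2  5  7  8  4
S:      1 12  7 24 17 16  4  3  9 16 24  8
Maximum is 24 (e.g. 1 + 11 + 12).

24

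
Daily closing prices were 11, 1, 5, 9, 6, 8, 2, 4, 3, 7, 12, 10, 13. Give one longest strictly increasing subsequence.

Patience tails give the LIS length; then backtrack through the dp parents:
11 → extends → [11]
1 → replaces 11 → [1]
5 → extends → [1, 5]
9 → extends → [1, 5, 9]
6 → replaces 9 → [1, 5, 6]
8 → extends → [1, 5, 6, 8]
2 → replaces 5 → [1, 2, 6, 8]
4 → replaces 6 → [1, 2, 4, 8]
3 → replaces 4 → [1, 2, 3, 8]
7 → replaces 8 → [1, 2, 3, 7]
12 → extends → [1, 2, 3, 7, 12]
10 → replaces 12 → [1, 2, 3, 7, 10]
13 → extends → [1, 2, 3, 7, 10, 13]
Length 6; one witness is 1, 5, 6, 8, 12, 13.

1, 5, 6, 8, 12, 13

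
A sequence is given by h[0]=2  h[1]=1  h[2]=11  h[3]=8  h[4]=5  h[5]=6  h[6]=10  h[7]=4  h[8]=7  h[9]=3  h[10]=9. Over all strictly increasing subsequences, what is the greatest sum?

Let S[i] be the best sum of a strictly increasing subsequence ending at i:
i:      0  1  2  3  4  5  6  7  8  9 10
h[i]:   2  1 11  8  5  6 10  4  7  3  9
S:      2  1 13 10  7 13 23  6 20  5 29
Maximum is 29 (e.g. 2 + 5 + 6 + 7 + 9).

29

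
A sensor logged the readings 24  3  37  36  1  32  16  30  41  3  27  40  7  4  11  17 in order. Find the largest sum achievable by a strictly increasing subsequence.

102

Let S[i] be the best sum of a strictly increasing subsequence ending at i:
i:       1   2   3   4   5   6   7   8   9  10  11  12  13  14  15  16
a[i]:   24   3  37  36   1  32  16  30  41   3  27  40   7   4  11  17
S:      24   3  61  60   1  56  19  54 102   4  51 101  11   8  22  39
Maximum is 102 (e.g. 24 + 37 + 41).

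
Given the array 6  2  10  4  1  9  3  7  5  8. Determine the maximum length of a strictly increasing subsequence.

Track the smallest tail for each achievable length (strict):
6 → extends → [6]
2 → replaces 6 → [2]
10 → extends → [2, 10]
4 → replaces 10 → [2, 4]
1 → replaces 2 → [1, 4]
9 → extends → [1, 4, 9]
3 → replaces 4 → [1, 3, 9]
7 → replaces 9 → [1, 3, 7]
5 → replaces 7 → [1, 3, 5]
8 → extends → [1, 3, 5, 8]
Four tails, so the longest strictly increasing subsequence has length 4 (e.g. 2, 4, 7, 8).

4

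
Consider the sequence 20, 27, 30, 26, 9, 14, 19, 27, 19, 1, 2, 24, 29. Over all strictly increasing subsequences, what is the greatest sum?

Let S[i] be the best sum of a strictly increasing subsequence ending at i:
i:       1   2   3   4   5   6   7   8   9  10  11  12  13
a[i]:   20  27  30  26   9  14  19  27  19   1   2  24  29
S:      20  47  77  46   9  23  42  73  42   1   3  66 102
Maximum is 102 (e.g. 20 + 26 + 27 + 29).

102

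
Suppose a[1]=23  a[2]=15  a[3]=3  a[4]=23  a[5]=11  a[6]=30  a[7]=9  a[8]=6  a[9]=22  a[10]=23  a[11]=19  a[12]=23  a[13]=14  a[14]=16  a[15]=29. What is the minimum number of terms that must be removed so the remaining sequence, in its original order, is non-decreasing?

9

Fewest deletions = n − (longest non-decreasing subsequence).
Patience tails:
23 → extends → [23]
15 → replaces 23 → [15]
3 → replaces 15 → [3]
23 → extends → [3, 23]
11 → replaces 23 → [3, 11]
30 → extends → [3, 11, 30]
9 → replaces 11 → [3, 9, 30]
6 → replaces 9 → [3, 6, 30]
22 → replaces 30 → [3, 6, 22]
23 → extends → [3, 6, 22, 23]
19 → replaces 22 → [3, 6, 19, 23]
23 → extends → [3, 6, 19, 23, 23]
14 → replaces 19 → [3, 6, 14, 23, 23]
16 → replaces 23 → [3, 6, 14, 16, 23]
29 → extends → [3, 6, 14, 16, 23, 29]
Longest non-decreasing subsequence has length 6, so deletions = 15 − 6 = 9.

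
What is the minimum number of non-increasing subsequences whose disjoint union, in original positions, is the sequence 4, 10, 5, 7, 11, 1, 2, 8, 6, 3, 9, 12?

6

Place each on the leftmost legal pile:
4 → new pile 1 (tops now [4])
10 → new pile 2 (tops now [4, 10])
5 → pile 2 (tops now [4, 5])
7 → new pile 3 (tops now [4, 5, 7])
11 → new pile 4 (tops now [4, 5, 7, 11])
1 → pile 1 (tops now [1, 5, 7, 11])
2 → pile 2 (tops now [1, 2, 7, 11])
8 → pile 4 (tops now [1, 2, 7, 8])
6 → pile 3 (tops now [1, 2, 6, 8])
3 → pile 3 (tops now [1, 2, 3, 8])
9 → new pile 5 (tops now [1, 2, 3, 8, 9])
12 → new pile 6 (tops now [1, 2, 3, 8, 9, 12])
Six piles.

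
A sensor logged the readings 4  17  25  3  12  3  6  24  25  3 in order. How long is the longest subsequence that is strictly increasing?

4

Let dp[i] be the length of the longest such subsequence ending at index i:
i:      1  2  3  4  5  6  7  8  9 10
a[i]:   4 17 25  3 12  3  6 24 25  3
dp:     1  2  3  1  2  1  2  3  4  1
Maximum dp value is 4.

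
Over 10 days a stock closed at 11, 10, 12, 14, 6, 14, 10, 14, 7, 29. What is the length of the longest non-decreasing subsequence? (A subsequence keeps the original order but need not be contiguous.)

Let dp[i] be the length of the longest such subsequence ending at index i:
i:      1  2  3  4  5  6  7  8  9 10
a[i]:  11 10 12 14  6 14 10 14  7 29
dp:     1  1  2  3  1  4  2  5  2  6
Maximum dp value is 6.

6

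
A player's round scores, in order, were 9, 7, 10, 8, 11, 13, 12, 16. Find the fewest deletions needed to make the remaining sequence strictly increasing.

3

Fewest deletions = n − (longest strictly increasing subsequence).
i:      1  2  3  4  5  6  7  8
a[i]:   9  7 10  8 11 13 12 16
dp:     1  1  2  2  3  4  4  5
max dp = 5, so deletions = 8 − 5 = 3.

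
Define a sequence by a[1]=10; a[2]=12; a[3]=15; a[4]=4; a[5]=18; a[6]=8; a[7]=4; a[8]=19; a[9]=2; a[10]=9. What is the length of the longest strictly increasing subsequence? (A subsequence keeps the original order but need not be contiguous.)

Track the smallest tail for each achievable length (strict):
10 → extends → [10]
12 → extends → [10, 12]
15 → extends → [10, 12, 15]
4 → replaces 10 → [4, 12, 15]
18 → extends → [4, 12, 15, 18]
8 → replaces 12 → [4, 8, 15, 18]
4 → already a tail → [4, 8, 15, 18]
19 → extends → [4, 8, 15, 18, 19]
2 → replaces 4 → [2, 8, 15, 18, 19]
9 → replaces 15 → [2, 8, 9, 18, 19]
Five tails, so the longest strictly increasing subsequence has length 5 (e.g. 10, 12, 15, 18, 19).

5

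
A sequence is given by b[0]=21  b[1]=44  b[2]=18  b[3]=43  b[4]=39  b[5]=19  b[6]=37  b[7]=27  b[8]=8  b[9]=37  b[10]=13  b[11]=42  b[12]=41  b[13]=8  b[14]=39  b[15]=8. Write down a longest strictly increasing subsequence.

18, 19, 27, 37, 42

Patience tails give the LIS length; then backtrack through the dp parents:
21 → extends → [21]
44 → extends → [21, 44]
18 → replaces 21 → [18, 44]
43 → replaces 44 → [18, 43]
39 → replaces 43 → [18, 39]
19 → replaces 39 → [18, 19]
37 → extends → [18, 19, 37]
27 → replaces 37 → [18, 19, 27]
8 → replaces 18 → [8, 19, 27]
37 → extends → [8, 19, 27, 37]
13 → replaces 19 → [8, 13, 27, 37]
42 → extends → [8, 13, 27, 37, 42]
41 → replaces 42 → [8, 13, 27, 37, 41]
8 → already a tail → [8, 13, 27, 37, 41]
39 → replaces 41 → [8, 13, 27, 37, 39]
8 → already a tail → [8, 13, 27, 37, 39]
Length 5; one witness is 18, 19, 27, 37, 42.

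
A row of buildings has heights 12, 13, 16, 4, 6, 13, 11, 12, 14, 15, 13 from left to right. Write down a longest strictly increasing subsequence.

4, 6, 11, 12, 14, 15

Patience tails give the LIS length; then backtrack through the dp parents:
12 → extends → [12]
13 → extends → [12, 13]
16 → extends → [12, 13, 16]
4 → replaces 12 → [4, 13, 16]
6 → replaces 13 → [4, 6, 16]
13 → replaces 16 → [4, 6, 13]
11 → replaces 13 → [4, 6, 11]
12 → extends → [4, 6, 11, 12]
14 → extends → [4, 6, 11, 12, 14]
15 → extends → [4, 6, 11, 12, 14, 15]
13 → replaces 14 → [4, 6, 11, 12, 13, 15]
Length 6; one witness is 4, 6, 11, 12, 14, 15.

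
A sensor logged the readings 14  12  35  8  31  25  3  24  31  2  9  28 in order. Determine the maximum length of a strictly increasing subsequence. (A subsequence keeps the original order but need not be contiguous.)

Let dp[i] be the length of the longest such subsequence ending at index i:
i:      1  2  3  4  5  6  7  8  9 10 11 12
a[i]:  14 12 35  8 31 25  3 24 31  2  9 28
dp:     1  1  2  1  2  2  1  2  3  1  2  3
Maximum dp value is 3.

3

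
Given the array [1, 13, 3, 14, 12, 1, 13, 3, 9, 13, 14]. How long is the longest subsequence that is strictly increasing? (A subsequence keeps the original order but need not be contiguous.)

Track the smallest tail for each achievable length (strict):
1 → extends → [1]
13 → extends → [1, 13]
3 → replaces 13 → [1, 3]
14 → extends → [1, 3, 14]
12 → replaces 14 → [1, 3, 12]
1 → already a tail → [1, 3, 12]
13 → extends → [1, 3, 12, 13]
3 → already a tail → [1, 3, 12, 13]
9 → replaces 12 → [1, 3, 9, 13]
13 → already a tail → [1, 3, 9, 13]
14 → extends → [1, 3, 9, 13, 14]
Five tails, so the longest strictly increasing subsequence has length 5 (e.g. 1, 3, 12, 13, 14).

5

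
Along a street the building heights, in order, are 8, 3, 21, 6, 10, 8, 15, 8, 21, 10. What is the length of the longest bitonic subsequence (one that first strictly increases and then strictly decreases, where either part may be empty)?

inc[i] = longest strictly increasing subsequence ending at i; dec[i] = longest strictly decreasing subsequence starting at i:
i:      1  2  3  4  5  6  7  8  9 10
a[i]:   8  3 21  6 10  8 15  8 21 10
inc:    1  1  2  2  3  3  4  3  5  4
dec:    2  1  3  1  2  1  2  1  2  1
Best peak at i=9 (value 21): inc=5, dec=2, length 5+2−1 = 6.

6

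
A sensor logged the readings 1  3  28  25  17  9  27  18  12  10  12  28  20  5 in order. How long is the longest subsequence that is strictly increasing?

Track the smallest tail for each achievable length (strict):
1 → extends → [1]
3 → extends → [1, 3]
28 → extends → [1, 3, 28]
25 → replaces 28 → [1, 3, 25]
17 → replaces 25 → [1, 3, 17]
9 → replaces 17 → [1, 3, 9]
27 → extends → [1, 3, 9, 27]
18 → replaces 27 → [1, 3, 9, 18]
12 → replaces 18 → [1, 3, 9, 12]
10 → replaces 12 → [1, 3, 9, 10]
12 → extends → [1, 3, 9, 10, 12]
28 → extends → [1, 3, 9, 10, 12, 28]
20 → replaces 28 → [1, 3, 9, 10, 12, 20]
5 → replaces 9 → [1, 3, 5, 10, 12, 20]
Six tails, so the longest strictly increasing subsequence has length 6 (e.g. 1, 3, 9, 10, 12, 28).

6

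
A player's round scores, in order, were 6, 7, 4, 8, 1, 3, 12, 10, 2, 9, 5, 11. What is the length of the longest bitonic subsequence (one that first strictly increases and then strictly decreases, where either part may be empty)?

7

inc[i] = longest strictly increasing subsequence ending at i; dec[i] = longest strictly decreasing subsequence starting at i:
i:      1  2  3  4  5  6  7  8  9 10 11 12
a[i]:   6  7  4  8  1  3 12 10  2  9  5 11
inc:    1  2  1  3  1  2  4  4  2  4  3  5
dec:    4  4  3  3  1  2  4  3  1  2  1  1
Best peak at i=7 (value 12): inc=4, dec=4, length 4+4−1 = 7.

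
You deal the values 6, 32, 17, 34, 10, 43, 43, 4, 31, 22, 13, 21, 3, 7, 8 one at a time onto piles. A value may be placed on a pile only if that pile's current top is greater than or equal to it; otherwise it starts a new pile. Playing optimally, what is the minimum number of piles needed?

4

Place each on the leftmost legal pile:
6 → new pile 1 (tops now [6])
32 → new pile 2 (tops now [6, 32])
17 → pile 2 (tops now [6, 17])
34 → new pile 3 (tops now [6, 17, 34])
10 → pile 2 (tops now [6, 10, 34])
43 → new pile 4 (tops now [6, 10, 34, 43])
43 → pile 4 (tops now [6, 10, 34, 43])
4 → pile 1 (tops now [4, 10, 34, 43])
31 → pile 3 (tops now [4, 10, 31, 43])
22 → pile 3 (tops now [4, 10, 22, 43])
13 → pile 3 (tops now [4, 10, 13, 43])
21 → pile 4 (tops now [4, 10, 13, 21])
3 → pile 1 (tops now [3, 10, 13, 21])
7 → pile 2 (tops now [3, 7, 13, 21])
8 → pile 3 (tops now [3, 7, 8, 21])
Four piles.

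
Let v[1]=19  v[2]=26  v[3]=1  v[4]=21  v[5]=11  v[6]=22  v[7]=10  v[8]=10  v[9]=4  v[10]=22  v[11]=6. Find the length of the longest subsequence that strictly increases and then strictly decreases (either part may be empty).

inc[i] = longest strictly increasing subsequence ending at i; dec[i] = longest strictly decreasing subsequence starting at i:
i:      1  2  3  4  5  6  7  8  9 10 11
v[i]:  19 26  1 21 11 22 10 10  4 22  6
inc:    1  2  1  2  2  3  2  2  2  3  3
dec:    4  5  1  4  3  3  2  2  1  2  1
Best peak at i=2 (value 26): inc=2, dec=5, length 2+5−1 = 6.

6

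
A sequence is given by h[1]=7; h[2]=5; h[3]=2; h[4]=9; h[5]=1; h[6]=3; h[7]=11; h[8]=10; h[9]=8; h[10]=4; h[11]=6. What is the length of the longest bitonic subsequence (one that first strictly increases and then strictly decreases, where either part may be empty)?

6

inc[i] = longest strictly increasing subsequence ending at i; dec[i] = longest strictly decreasing subsequence starting at i:
i:      1  2  3  4  5  6  7  8  9 10 11
h[i]:   7  5  2  9  1  3 11 10  8  4  6
inc:    1  1  1  2  1  2  3  3  3  3  4
dec:    4  3  2  3  1  1  4  3  2  1  1
Best peak at i=7 (value 11): inc=3, dec=4, length 3+4−1 = 6.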